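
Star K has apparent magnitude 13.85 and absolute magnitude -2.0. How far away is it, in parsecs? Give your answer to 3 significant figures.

1.48×10^4 pc

m − M = 5 log₁₀(d/10 pc)
13.85 − (-2.0) = 15.85 = 5 log₁₀(d/10)
d = 10 × 10^(15.85/5) = 10 × 10^3.170 = 1.479×10^4 pc.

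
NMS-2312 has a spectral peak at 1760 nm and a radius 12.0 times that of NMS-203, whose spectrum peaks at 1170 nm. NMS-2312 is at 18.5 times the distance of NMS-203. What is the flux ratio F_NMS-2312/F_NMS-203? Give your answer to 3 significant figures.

0.0822

Wien's law: T_NMS-2312/T_NMS-203 = λ_NMS-203/λ_NMS-2312 = 1170/1760 = 0.6648.
L_NMS-2312/L_NMS-203 = (R_NMS-2312/R_NMS-203)²(T_NMS-2312/T_NMS-203)⁴ = (12.0)²(0.6648)⁴ = 28.12.
F_NMS-2312/F_NMS-203 = (L_NMS-2312/L_NMS-203)/(d_NMS-2312/d_NMS-203)² = 28.12/(18.5)² = 0.08217.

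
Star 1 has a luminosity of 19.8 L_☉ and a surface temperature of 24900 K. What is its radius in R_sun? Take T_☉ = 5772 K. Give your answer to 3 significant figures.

0.239 R_sun

R/R_☉ = √(L/L_☉) / (T/T_☉)² = √(19.8) / (4.314)²
       = 4.450 / 18.61 = 0.2391.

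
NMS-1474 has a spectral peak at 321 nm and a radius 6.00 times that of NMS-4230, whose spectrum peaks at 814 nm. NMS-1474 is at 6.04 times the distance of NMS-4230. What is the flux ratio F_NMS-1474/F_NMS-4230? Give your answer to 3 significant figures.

Wien's law: T_NMS-1474/T_NMS-4230 = λ_NMS-4230/λ_NMS-1474 = 814/321 = 2.536.
L_NMS-1474/L_NMS-4230 = (R_NMS-1474/R_NMS-4230)²(T_NMS-1474/T_NMS-4230)⁴ = (6.00)²(2.536)⁴ = 1489.
F_NMS-1474/F_NMS-4230 = (L_NMS-1474/L_NMS-4230)/(d_NMS-1474/d_NMS-4230)² = 1489/(6.04)² = 40.80.

40.8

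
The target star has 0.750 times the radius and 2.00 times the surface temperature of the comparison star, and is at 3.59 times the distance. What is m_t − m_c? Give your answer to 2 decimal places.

0.39

L_t/L_c = (0.750)²(2.00)⁴ = 9.000.
F_t/F_c = (L_t/L_c)/(d_t/d_c)² = 9.000/12.89 = 0.6983.
m_t − m_c = −2.5 log₁₀(0.6983) = 0.39.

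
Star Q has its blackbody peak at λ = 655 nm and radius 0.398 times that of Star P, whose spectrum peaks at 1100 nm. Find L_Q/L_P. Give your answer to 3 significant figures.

Wien's law gives T ∝ 1/λ_max, so T_Q/T_P = λ_P/λ_Q = 1100/655 = 1.679.
Then L ∝ R²T⁴ gives L_Q/L_P = (0.398)² × (1.679)⁴ = 0.1584 × 7.954 = 1.260.

1.26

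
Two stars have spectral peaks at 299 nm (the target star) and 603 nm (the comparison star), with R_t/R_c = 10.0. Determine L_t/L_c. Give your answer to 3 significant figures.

Wien's law gives T ∝ 1/λ_max, so T_t/T_c = λ_c/λ_t = 603/299 = 2.017.
Then L ∝ R²T⁴ gives L_t/L_c = (10.0)² × (2.017)⁴ = 100.0 × 16.54 = 1654.

1.65×10^3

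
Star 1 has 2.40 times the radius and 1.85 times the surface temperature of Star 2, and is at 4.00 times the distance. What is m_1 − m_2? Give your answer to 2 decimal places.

-1.56

L_1/L_2 = (2.40)²(1.85)⁴ = 67.47.
F_1/F_2 = (L_1/L_2)/(d_1/d_2)² = 67.47/16.00 = 4.217.
m_1 − m_2 = −2.5 log₁₀(4.217) = -1.56.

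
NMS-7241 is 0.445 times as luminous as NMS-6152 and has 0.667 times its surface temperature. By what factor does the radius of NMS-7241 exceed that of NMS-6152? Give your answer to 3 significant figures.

1.50

L ∝ R²T⁴ gives R ∝ √L / T², so
R_NMS-7241/R_NMS-6152 = √(0.445) / (0.667)² = 0.6671 / 0.4449 = 1.499.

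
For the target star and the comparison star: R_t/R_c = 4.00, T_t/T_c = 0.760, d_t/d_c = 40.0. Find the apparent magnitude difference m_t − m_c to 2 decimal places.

L_t/L_c = (4.00)²(0.760)⁴ = 5.338.
F_t/F_c = (L_t/L_c)/(d_t/d_c)² = 5.338/1600 = 0.003336.
m_t − m_c = −2.5 log₁₀(0.003336) = 6.19.

6.19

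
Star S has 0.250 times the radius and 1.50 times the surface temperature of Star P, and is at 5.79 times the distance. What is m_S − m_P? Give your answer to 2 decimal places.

L_S/L_P = (0.250)²(1.50)⁴ = 0.3164.
F_S/F_P = (L_S/L_P)/(d_S/d_P)² = 0.3164/33.52 = 0.009438.
m_S − m_P = −2.5 log₁₀(0.009438) = 5.06.

5.06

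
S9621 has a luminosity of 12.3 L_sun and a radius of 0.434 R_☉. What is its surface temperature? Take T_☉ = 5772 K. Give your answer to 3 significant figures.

1.64×10^4 K

T/T_☉ = (L/L_☉)^(1/4) / (R/R_☉)^(1/2)
T = 5772 × (12.3)^(1/4) / √(0.434) = 5772 × 1.873 / 0.6588 = 1.641×10^4 K.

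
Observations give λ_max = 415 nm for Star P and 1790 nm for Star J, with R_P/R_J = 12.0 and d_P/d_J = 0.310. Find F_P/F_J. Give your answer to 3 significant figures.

5.19×10^5

Wien's law: T_P/T_J = λ_J/λ_P = 1790/415 = 4.313.
L_P/L_J = (R_P/R_J)²(T_P/T_J)⁴ = (12.0)²(4.313)⁴ = 4.984×10^4.
F_P/F_J = (L_P/L_J)/(d_P/d_J)² = 4.984×10^4/(0.310)² = 5.186×10^5.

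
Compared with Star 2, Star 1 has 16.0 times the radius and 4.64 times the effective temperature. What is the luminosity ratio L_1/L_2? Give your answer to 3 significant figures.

1.19×10^5

From the Stefan–Boltzmann law, L ∝ R²T⁴, so
L_1/L_2 = (R_1/R_2)² (T_1/T_2)⁴ = (16.0)² × (4.64)⁴ = 256.0 × 463.5 = 1.187×10^5.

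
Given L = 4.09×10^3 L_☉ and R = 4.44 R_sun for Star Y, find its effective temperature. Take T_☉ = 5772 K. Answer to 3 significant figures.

T/T_☉ = (L/L_☉)^(1/4) / (R/R_☉)^(1/2)
T = 5772 × (4.09×10^3)^(1/4) / √(4.44) = 5772 × 7.997 / 2.107 = 2.191×10^4 K.

2.19×10^4 K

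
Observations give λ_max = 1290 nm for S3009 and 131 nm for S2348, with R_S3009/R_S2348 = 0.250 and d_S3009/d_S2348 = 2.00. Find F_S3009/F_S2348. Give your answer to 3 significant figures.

1.66×10^-6

Wien's law: T_S3009/T_S2348 = λ_S2348/λ_S3009 = 131/1290 = 0.1016.
L_S3009/L_S2348 = (R_S3009/R_S2348)²(T_S3009/T_S2348)⁴ = (0.250)²(0.1016)⁴ = 6.647×10^-6.
F_S3009/F_S2348 = (L_S3009/L_S2348)/(d_S3009/d_S2348)² = 6.647×10^-6/(2.00)² = 1.662×10^-6.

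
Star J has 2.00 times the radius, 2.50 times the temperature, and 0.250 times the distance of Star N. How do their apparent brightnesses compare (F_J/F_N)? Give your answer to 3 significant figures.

2.50×10^3

L_J/L_N = (R_J/R_N)²(T_J/T_N)⁴ = (2.00)² × (2.50)⁴ = 156.2.
F_J/F_N = (L_J/L_N)/(d_J/d_N)² = 156.2 / (0.250)² = 2500.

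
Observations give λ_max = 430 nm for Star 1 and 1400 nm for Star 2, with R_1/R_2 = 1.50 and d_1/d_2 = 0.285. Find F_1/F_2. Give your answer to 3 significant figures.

Wien's law: T_1/T_2 = λ_2/λ_1 = 1400/430 = 3.256.
L_1/L_2 = (R_1/R_2)²(T_1/T_2)⁴ = (1.50)²(3.256)⁴ = 252.8.
F_1/F_2 = (L_1/L_2)/(d_1/d_2)² = 252.8/(0.285)² = 3113.

3.11×10^3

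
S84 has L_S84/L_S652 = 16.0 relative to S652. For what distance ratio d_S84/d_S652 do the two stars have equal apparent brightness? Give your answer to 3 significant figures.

4.00

Equal flux requires L_S84/d_S84² = L_S652/d_S652², so d_S84/d_S652 = √(L_S84/L_S652)
= √(16.0) = 4.000.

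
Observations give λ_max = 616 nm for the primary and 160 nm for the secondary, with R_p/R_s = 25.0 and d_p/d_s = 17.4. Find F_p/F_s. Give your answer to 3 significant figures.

0.00940

Wien's law: T_p/T_s = λ_s/λ_p = 160/616 = 0.2597.
L_p/L_s = (R_p/R_s)²(T_p/T_s)⁴ = (25.0)²(0.2597)⁴ = 2.845.
F_p/F_s = (L_p/L_s)/(d_p/d_s)² = 2.845/(17.4)² = 0.009396.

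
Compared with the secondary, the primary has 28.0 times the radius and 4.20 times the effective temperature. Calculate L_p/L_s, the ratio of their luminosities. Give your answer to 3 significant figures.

2.44×10^5

From the Stefan–Boltzmann law, L ∝ R²T⁴, so
L_p/L_s = (R_p/R_s)² (T_p/T_s)⁴ = (28.0)² × (4.20)⁴ = 784.0 × 311.2 = 2.440×10^5.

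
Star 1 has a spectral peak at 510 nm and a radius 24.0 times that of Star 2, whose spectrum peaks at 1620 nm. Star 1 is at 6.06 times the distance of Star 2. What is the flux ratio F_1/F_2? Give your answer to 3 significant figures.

Wien's law: T_1/T_2 = λ_2/λ_1 = 1620/510 = 3.176.
L_1/L_2 = (R_1/R_2)²(T_1/T_2)⁴ = (24.0)²(3.176)⁴ = 5.864×10^4.
F_1/F_2 = (L_1/L_2)/(d_1/d_2)² = 5.864×10^4/(6.06)² = 1597.

1.60×10^3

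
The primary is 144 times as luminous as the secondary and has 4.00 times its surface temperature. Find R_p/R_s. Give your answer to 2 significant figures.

L ∝ R²T⁴ gives R ∝ √L / T², so
R_p/R_s = √(144) / (4.00)² = 12.00 / 16.00 = 0.7500.

0.75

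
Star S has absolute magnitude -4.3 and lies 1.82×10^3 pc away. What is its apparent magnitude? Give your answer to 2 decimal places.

7.00

m = M + 5 log₁₀(d/10 pc) = -4.3 + 5 log₁₀(1.82×10^3/10)
  = -4.3 + 5 × 2.260 = -4.3 + 11.30 = 7.00.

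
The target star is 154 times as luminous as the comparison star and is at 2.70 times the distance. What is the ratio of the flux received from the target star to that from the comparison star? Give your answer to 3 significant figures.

F = L/(4πd²), so F_t/F_c = (L_t/L_c) / (d_t/d_c)²
= 154 / (2.70)² = 154 / 7.290 = 21.12.

21.1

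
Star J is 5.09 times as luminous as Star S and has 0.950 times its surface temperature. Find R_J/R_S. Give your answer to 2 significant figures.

2.5

L ∝ R²T⁴ gives R ∝ √L / T², so
R_J/R_S = √(5.09) / (0.950)² = 2.256 / 0.9025 = 2.500.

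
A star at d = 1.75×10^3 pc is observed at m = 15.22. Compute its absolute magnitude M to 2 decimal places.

4.00

M = m − 5 log₁₀(d/10 pc) = 15.22 − 5 log₁₀(1.75×10^3/10)
  = 15.22 − 5 × 2.243 = 15.22 − 11.22 = 4.00.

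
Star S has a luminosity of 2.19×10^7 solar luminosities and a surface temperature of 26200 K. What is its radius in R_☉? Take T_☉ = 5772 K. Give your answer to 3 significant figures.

R/R_☉ = √(L/L_☉) / (T/T_☉)² = √(2.19×10^7) / (4.539)²
       = 4680 / 20.60 = 227.1.

227 R_☉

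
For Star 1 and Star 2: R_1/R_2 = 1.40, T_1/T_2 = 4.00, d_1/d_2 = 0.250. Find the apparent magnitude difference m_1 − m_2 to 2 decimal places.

-9.76

L_1/L_2 = (1.40)²(4.00)⁴ = 501.8.
F_1/F_2 = (L_1/L_2)/(d_1/d_2)² = 501.8/0.06250 = 8028.
m_1 − m_2 = −2.5 log₁₀(8028) = -9.76.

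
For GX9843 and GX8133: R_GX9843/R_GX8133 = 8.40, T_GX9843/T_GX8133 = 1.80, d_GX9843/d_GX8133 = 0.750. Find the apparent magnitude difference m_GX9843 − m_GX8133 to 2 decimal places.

L_GX9843/L_GX8133 = (8.40)²(1.80)⁴ = 740.7.
F_GX9843/F_GX8133 = (L_GX9843/L_GX8133)/(d_GX9843/d_GX8133)² = 740.7/0.5625 = 1317.
m_GX9843 − m_GX8133 = −2.5 log₁₀(1317) = -7.80.

-7.80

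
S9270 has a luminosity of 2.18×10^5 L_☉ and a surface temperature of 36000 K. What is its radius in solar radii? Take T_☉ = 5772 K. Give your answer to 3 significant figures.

12.0 solar radii

R/R_☉ = √(L/L_☉) / (T/T_☉)² = √(2.18×10^5) / (6.237)²
       = 466.9 / 38.90 = 12.00.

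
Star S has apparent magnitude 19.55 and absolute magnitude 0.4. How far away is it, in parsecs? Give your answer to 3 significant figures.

6.76×10^4 pc

m − M = 5 log₁₀(d/10 pc)
19.55 − (0.4) = 19.15 = 5 log₁₀(d/10)
d = 10 × 10^(19.15/5) = 10 × 10^3.830 = 6.761×10^4 pc.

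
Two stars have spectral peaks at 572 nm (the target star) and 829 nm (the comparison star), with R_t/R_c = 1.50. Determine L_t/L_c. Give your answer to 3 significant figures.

9.93

Wien's law gives T ∝ 1/λ_max, so T_t/T_c = λ_c/λ_t = 829/572 = 1.449.
Then L ∝ R²T⁴ gives L_t/L_c = (1.50)² × (1.449)⁴ = 2.250 × 4.412 = 9.927.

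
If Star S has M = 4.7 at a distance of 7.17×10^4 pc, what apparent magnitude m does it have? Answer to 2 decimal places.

m = M + 5 log₁₀(d/10 pc) = 4.7 + 5 log₁₀(7.17×10^4/10)
  = 4.7 + 5 × 3.856 = 4.7 + 19.28 = 23.98.

23.98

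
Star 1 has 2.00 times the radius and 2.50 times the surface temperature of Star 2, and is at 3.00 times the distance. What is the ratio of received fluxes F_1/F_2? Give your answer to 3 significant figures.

L_1/L_2 = (R_1/R_2)²(T_1/T_2)⁴ = (2.00)² × (2.50)⁴ = 156.2.
F_1/F_2 = (L_1/L_2)/(d_1/d_2)² = 156.2 / (3.00)² = 17.36.

17.4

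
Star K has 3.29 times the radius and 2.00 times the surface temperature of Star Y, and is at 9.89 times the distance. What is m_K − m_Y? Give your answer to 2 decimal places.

L_K/L_Y = (3.29)²(2.00)⁴ = 173.2.
F_K/F_Y = (L_K/L_Y)/(d_K/d_Y)² = 173.2/97.81 = 1.771.
m_K − m_Y = −2.5 log₁₀(1.771) = -0.62.

-0.62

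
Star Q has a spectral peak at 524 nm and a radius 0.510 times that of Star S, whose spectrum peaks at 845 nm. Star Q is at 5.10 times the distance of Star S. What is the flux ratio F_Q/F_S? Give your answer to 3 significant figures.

0.0676

Wien's law: T_Q/T_S = λ_S/λ_Q = 845/524 = 1.613.
L_Q/L_S = (R_Q/R_S)²(T_Q/T_S)⁴ = (0.510)²(1.613)⁴ = 1.759.
F_Q/F_S = (L_Q/L_S)/(d_Q/d_S)² = 1.759/(5.10)² = 0.06762.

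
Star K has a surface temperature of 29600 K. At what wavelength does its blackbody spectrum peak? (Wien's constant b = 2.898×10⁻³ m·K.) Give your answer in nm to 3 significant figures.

97.9 nm

λ_max = b/T = 2.898×10⁻³ / 29600 = 9.79×10^-8 m = 97.91 nm.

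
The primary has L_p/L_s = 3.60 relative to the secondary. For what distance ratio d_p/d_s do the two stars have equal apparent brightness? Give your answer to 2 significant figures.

Equal flux requires L_p/d_p² = L_s/d_s², so d_p/d_s = √(L_p/L_s)
= √(3.60) = 1.897.

1.9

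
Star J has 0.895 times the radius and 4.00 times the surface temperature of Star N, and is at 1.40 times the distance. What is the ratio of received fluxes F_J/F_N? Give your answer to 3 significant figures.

105

L_J/L_N = (R_J/R_N)²(T_J/T_N)⁴ = (0.895)² × (4.00)⁴ = 205.1.
F_J/F_N = (L_J/L_N)/(d_J/d_N)² = 205.1 / (1.40)² = 104.6.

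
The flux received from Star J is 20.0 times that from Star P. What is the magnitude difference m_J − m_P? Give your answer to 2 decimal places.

m_J − m_P = −2.5 log₁₀(F_J/F_P) = −2.5 log₁₀(20.0) = −2.5 × (1.301) = -3.253.

-3.25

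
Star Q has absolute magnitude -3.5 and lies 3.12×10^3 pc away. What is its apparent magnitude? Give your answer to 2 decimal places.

8.97

m = M + 5 log₁₀(d/10 pc) = -3.5 + 5 log₁₀(3.12×10^3/10)
  = -3.5 + 5 × 2.494 = -3.5 + 12.47 = 8.97.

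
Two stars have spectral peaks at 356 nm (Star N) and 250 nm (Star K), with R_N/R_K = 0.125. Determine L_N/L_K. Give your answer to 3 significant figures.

0.00380

Wien's law gives T ∝ 1/λ_max, so T_N/T_K = λ_K/λ_N = 250/356 = 0.7022.
Then L ∝ R²T⁴ gives L_N/L_K = (0.125)² × (0.7022)⁴ = 0.01562 × 0.2432 = 0.003800.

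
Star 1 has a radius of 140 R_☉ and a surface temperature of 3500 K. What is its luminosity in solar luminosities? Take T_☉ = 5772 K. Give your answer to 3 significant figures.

L/L_☉ = (R/R_☉)² (T/T_☉)⁴ = (140)² × (3500/5772)⁴
       = 1.960×10^4 × (0.6064)⁴ = 1.960×10^4 × 0.1352 = 2650.

2.65×10^3 solar luminosities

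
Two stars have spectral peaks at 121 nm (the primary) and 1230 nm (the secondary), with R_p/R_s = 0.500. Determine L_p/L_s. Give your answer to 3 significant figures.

2.67×10^3

Wien's law gives T ∝ 1/λ_max, so T_p/T_s = λ_s/λ_p = 1230/121 = 10.17.
Then L ∝ R²T⁴ gives L_p/L_s = (0.500)² × (10.17)⁴ = 0.2500 × 1.068×10^4 = 2669.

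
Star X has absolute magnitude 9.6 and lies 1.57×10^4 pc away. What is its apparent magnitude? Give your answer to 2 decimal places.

25.58

m = M + 5 log₁₀(d/10 pc) = 9.6 + 5 log₁₀(1.57×10^4/10)
  = 9.6 + 5 × 3.196 = 9.6 + 15.98 = 25.58.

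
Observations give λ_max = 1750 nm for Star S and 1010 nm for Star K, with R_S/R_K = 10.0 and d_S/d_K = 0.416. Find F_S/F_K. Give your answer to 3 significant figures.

Wien's law: T_S/T_K = λ_K/λ_S = 1010/1750 = 0.5771.
L_S/L_K = (R_S/R_K)²(T_S/T_K)⁴ = (10.0)²(0.5771)⁴ = 11.10.
F_S/F_K = (L_S/L_K)/(d_S/d_K)² = 11.10/(0.416)² = 64.11.

64.1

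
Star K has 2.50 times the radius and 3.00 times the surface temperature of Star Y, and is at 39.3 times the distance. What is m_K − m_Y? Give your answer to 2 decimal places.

L_K/L_Y = (2.50)²(3.00)⁴ = 506.2.
F_K/F_Y = (L_K/L_Y)/(d_K/d_Y)² = 506.2/1544 = 0.3278.
m_K − m_Y = −2.5 log₁₀(0.3278) = 1.21.

1.21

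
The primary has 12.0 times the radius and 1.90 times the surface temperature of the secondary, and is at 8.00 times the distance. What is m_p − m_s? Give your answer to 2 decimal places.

-3.67

L_p/L_s = (12.0)²(1.90)⁴ = 1877.
F_p/F_s = (L_p/L_s)/(d_p/d_s)² = 1877/64.00 = 29.32.
m_p − m_s = −2.5 log₁₀(29.32) = -3.67.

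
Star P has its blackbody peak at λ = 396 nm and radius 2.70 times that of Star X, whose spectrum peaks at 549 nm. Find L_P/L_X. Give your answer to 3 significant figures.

26.9

Wien's law gives T ∝ 1/λ_max, so T_P/T_X = λ_X/λ_P = 549/396 = 1.386.
Then L ∝ R²T⁴ gives L_P/L_X = (2.70)² × (1.386)⁴ = 7.290 × 3.694 = 26.93.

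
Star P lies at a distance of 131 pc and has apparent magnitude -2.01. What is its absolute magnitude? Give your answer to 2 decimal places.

M = m − 5 log₁₀(d/10 pc) = -2.01 − 5 log₁₀(131/10)
  = -2.01 − 5 × 1.117 = -2.01 − 5.59 = -7.60.

-7.60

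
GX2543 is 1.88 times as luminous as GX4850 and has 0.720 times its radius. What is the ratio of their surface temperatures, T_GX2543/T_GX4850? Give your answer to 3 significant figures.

1.38

L ∝ R²T⁴ gives T ∝ (L/R²)^(1/4), so
T_GX2543/T_GX4850 = (1.88 / 0.720²)^(1/4) = (3.627)^(1/4) = 1.380.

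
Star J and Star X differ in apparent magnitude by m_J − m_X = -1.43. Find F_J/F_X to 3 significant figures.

3.73

F_J/F_X = 10^(−(m_J − m_X)/2.5) = 10^(1.43/2.5) = 10^0.572 = 3.733.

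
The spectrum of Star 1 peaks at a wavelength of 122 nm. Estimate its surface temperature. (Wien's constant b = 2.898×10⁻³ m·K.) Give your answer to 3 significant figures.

T = b/λ_max = 2.898×10⁻³ / (122×10⁻⁹) = 2.375×10^4 K.

2.38×10^4 K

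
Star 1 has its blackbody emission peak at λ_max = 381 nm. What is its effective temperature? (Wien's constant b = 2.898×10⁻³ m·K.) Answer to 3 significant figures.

7.61×10^3 K

T = b/λ_max = 2.898×10⁻³ / (381×10⁻⁹) = 7606 K.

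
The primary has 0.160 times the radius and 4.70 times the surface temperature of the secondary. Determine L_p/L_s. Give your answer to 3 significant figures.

12.5

From the Stefan–Boltzmann law, L ∝ R²T⁴, so
L_p/L_s = (R_p/R_s)² (T_p/T_s)⁴ = (0.160)² × (4.70)⁴ = 0.02560 × 488.0 = 12.49.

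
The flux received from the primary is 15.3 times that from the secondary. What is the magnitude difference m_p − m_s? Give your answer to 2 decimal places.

m_p − m_s = −2.5 log₁₀(F_p/F_s) = −2.5 log₁₀(15.3) = −2.5 × (1.185) = -2.962.

-2.96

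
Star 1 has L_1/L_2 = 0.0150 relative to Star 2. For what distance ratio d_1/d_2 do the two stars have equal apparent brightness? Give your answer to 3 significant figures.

0.122

Equal flux requires L_1/d_1² = L_2/d_2², so d_1/d_2 = √(L_1/L_2)
= √(0.0150) = 0.1225.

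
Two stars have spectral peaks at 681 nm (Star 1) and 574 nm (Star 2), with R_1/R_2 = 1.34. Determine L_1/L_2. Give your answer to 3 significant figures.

0.906

Wien's law gives T ∝ 1/λ_max, so T_1/T_2 = λ_2/λ_1 = 574/681 = 0.8429.
Then L ∝ R²T⁴ gives L_1/L_2 = (1.34)² × (0.8429)⁴ = 1.796 × 0.5047 = 0.9063.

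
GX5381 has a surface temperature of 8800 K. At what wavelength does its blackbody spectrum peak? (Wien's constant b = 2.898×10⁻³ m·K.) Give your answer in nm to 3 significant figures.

329 nm

λ_max = b/T = 2.898×10⁻³ / 8800 = 3.29×10^-7 m = 329.3 nm.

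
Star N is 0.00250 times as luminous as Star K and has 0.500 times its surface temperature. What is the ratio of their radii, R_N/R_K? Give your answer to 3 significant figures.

L ∝ R²T⁴ gives R ∝ √L / T², so
R_N/R_K = √(0.00250) / (0.500)² = 0.05000 / 0.2500 = 0.2000.

0.200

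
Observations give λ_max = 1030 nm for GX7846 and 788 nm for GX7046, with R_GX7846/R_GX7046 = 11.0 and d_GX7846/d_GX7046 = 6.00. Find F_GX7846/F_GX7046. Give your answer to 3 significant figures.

1.15

Wien's law: T_GX7846/T_GX7046 = λ_GX7046/λ_GX7846 = 788/1030 = 0.7650.
L_GX7846/L_GX7046 = (R_GX7846/R_GX7046)²(T_GX7846/T_GX7046)⁴ = (11.0)²(0.7650)⁴ = 41.45.
F_GX7846/F_GX7046 = (L_GX7846/L_GX7046)/(d_GX7846/d_GX7046)² = 41.45/(6.00)² = 1.151.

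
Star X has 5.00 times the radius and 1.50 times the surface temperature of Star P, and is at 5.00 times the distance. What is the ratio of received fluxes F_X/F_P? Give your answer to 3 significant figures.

L_X/L_P = (R_X/R_P)²(T_X/T_P)⁴ = (5.00)² × (1.50)⁴ = 126.6.
F_X/F_P = (L_X/L_P)/(d_X/d_P)² = 126.6 / (5.00)² = 5.062.

5.06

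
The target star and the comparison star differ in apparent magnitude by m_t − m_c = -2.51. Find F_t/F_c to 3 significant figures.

F_t/F_c = 10^(−(m_t − m_c)/2.5) = 10^(2.51/2.5) = 10^1.004 = 10.09.

10.1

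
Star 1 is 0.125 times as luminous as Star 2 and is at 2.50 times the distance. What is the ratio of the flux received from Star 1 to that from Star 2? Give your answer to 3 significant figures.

0.0200

F = L/(4πd²), so F_1/F_2 = (L_1/L_2) / (d_1/d_2)²
= 0.125 / (2.50)² = 0.125 / 6.250 = 0.02000.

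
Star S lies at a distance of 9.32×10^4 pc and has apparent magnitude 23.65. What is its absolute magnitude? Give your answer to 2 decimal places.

3.80

M = m − 5 log₁₀(d/10 pc) = 23.65 − 5 log₁₀(9.32×10^4/10)
  = 23.65 − 5 × 3.969 = 23.65 − 19.85 = 3.80.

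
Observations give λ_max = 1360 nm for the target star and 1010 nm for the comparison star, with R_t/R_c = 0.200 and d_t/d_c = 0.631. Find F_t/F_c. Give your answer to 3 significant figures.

0.0306

Wien's law: T_t/T_c = λ_c/λ_t = 1010/1360 = 0.7426.
L_t/L_c = (R_t/R_c)²(T_t/T_c)⁴ = (0.200)²(0.7426)⁴ = 0.01217.
F_t/F_c = (L_t/L_c)/(d_t/d_c)² = 0.01217/(0.631)² = 0.03056.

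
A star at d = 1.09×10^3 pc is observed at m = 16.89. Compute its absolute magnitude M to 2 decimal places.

M = m − 5 log₁₀(d/10 pc) = 16.89 − 5 log₁₀(1.09×10^3/10)
  = 16.89 − 5 × 2.037 = 16.89 − 10.19 = 6.70.

6.70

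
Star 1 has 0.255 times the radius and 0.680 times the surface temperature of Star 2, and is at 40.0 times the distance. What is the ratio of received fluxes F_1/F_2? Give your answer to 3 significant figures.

8.69×10^-6

L_1/L_2 = (R_1/R_2)²(T_1/T_2)⁴ = (0.255)² × (0.680)⁴ = 0.01390.
F_1/F_2 = (L_1/L_2)/(d_1/d_2)² = 0.01390 / (40.0)² = 8.690×10^-6.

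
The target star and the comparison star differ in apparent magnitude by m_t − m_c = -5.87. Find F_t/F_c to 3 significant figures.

223

F_t/F_c = 10^(−(m_t − m_c)/2.5) = 10^(5.87/2.5) = 10^2.348 = 222.8.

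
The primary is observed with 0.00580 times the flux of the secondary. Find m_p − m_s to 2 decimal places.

5.59

m_p − m_s = −2.5 log₁₀(F_p/F_s) = −2.5 log₁₀(0.00580) = −2.5 × (-2.237) = 5.591.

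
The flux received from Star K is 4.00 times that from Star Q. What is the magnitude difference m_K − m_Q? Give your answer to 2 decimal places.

-1.51

m_K − m_Q = −2.5 log₁₀(F_K/F_Q) = −2.5 log₁₀(4.00) = −2.5 × (0.602) = -1.505.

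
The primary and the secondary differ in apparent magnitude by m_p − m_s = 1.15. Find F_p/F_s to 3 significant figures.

F_p/F_s = 10^(−(m_p − m_s)/2.5) = 10^(-1.15/2.5) = 10^-0.460 = 0.3467.

0.347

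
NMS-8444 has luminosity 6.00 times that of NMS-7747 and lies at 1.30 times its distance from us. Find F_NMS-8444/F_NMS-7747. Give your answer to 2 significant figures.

F = L/(4πd²), so F_NMS-8444/F_NMS-7747 = (L_NMS-8444/L_NMS-7747) / (d_NMS-8444/d_NMS-7747)²
= 6.00 / (1.30)² = 6.00 / 1.690 = 3.550.

3.6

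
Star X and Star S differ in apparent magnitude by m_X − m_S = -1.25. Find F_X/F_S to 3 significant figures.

3.16

F_X/F_S = 10^(−(m_X − m_S)/2.5) = 10^(1.25/2.5) = 10^0.500 = 3.162.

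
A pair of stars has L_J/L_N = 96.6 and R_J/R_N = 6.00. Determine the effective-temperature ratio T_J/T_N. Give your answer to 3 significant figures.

1.28

L ∝ R²T⁴ gives T ∝ (L/R²)^(1/4), so
T_J/T_N = (96.6 / 6.00²)^(1/4) = (2.683)^(1/4) = 1.280.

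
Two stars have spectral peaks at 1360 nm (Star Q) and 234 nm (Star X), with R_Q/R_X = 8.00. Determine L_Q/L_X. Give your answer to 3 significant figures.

Wien's law gives T ∝ 1/λ_max, so T_Q/T_X = λ_X/λ_Q = 234/1360 = 0.1721.
Then L ∝ R²T⁴ gives L_Q/L_X = (8.00)² × (0.1721)⁴ = 64.00 × 8.764×10^-4 = 0.05609.

0.0561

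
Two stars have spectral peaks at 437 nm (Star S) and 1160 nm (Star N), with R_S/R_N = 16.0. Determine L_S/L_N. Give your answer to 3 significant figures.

1.27×10^4

Wien's law gives T ∝ 1/λ_max, so T_S/T_N = λ_N/λ_S = 1160/437 = 2.654.
Then L ∝ R²T⁴ gives L_S/L_N = (16.0)² × (2.654)⁴ = 256.0 × 49.65 = 1.271×10^4.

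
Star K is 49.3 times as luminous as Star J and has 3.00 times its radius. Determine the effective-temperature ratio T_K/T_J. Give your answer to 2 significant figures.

L ∝ R²T⁴ gives T ∝ (L/R²)^(1/4), so
T_K/T_J = (49.3 / 3.00²)^(1/4) = (5.478)^(1/4) = 1.530.

1.5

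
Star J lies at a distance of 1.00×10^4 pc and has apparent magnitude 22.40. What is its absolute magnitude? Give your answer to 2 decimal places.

M = m − 5 log₁₀(d/10 pc) = 22.40 − 5 log₁₀(1.00×10^4/10)
  = 22.40 − 5 × 3.000 = 22.40 − 15.00 = 7.40.

7.40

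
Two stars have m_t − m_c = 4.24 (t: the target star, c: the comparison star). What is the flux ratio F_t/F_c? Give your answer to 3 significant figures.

F_t/F_c = 10^(−(m_t − m_c)/2.5) = 10^(-4.24/2.5) = 10^-1.696 = 0.02014.

0.0201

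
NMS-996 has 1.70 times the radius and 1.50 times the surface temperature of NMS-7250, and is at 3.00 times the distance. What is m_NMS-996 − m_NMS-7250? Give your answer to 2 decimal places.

L_NMS-996/L_NMS-7250 = (1.70)²(1.50)⁴ = 14.63.
F_NMS-996/F_NMS-7250 = (L_NMS-996/L_NMS-7250)/(d_NMS-996/d_NMS-7250)² = 14.63/9.000 = 1.626.
m_NMS-996 − m_NMS-7250 = −2.5 log₁₀(1.626) = -0.53.

-0.53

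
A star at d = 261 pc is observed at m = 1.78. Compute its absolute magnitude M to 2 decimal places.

-5.30

M = m − 5 log₁₀(d/10 pc) = 1.78 − 5 log₁₀(261/10)
  = 1.78 − 5 × 1.417 = 1.78 − 7.08 = -5.30.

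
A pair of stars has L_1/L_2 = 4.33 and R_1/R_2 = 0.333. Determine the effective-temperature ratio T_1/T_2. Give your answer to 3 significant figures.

L ∝ R²T⁴ gives T ∝ (L/R²)^(1/4), so
T_1/T_2 = (4.33 / 0.333²)^(1/4) = (39.05)^(1/4) = 2.500.

2.50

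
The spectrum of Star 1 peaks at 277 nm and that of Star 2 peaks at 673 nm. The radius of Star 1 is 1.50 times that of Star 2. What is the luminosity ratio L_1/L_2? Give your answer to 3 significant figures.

78.4

Wien's law gives T ∝ 1/λ_max, so T_1/T_2 = λ_2/λ_1 = 673/277 = 2.430.
Then L ∝ R²T⁴ gives L_1/L_2 = (1.50)² × (2.430)⁴ = 2.250 × 34.85 = 78.40.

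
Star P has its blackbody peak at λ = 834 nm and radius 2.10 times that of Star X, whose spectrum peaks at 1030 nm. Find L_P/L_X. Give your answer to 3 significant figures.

Wien's law gives T ∝ 1/λ_max, so T_P/T_X = λ_X/λ_P = 1030/834 = 1.235.
Then L ∝ R²T⁴ gives L_P/L_X = (2.10)² × (1.235)⁴ = 4.410 × 2.326 = 10.26.

10.3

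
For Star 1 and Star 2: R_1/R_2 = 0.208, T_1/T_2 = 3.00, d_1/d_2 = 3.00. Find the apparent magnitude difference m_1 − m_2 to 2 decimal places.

L_1/L_2 = (0.208)²(3.00)⁴ = 3.504.
F_1/F_2 = (L_1/L_2)/(d_1/d_2)² = 3.504/9.000 = 0.3894.
m_1 − m_2 = −2.5 log₁₀(0.3894) = 1.02.

1.02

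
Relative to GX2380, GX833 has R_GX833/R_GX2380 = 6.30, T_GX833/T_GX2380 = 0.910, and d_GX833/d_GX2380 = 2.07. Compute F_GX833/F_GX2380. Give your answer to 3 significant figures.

6.35

L_GX833/L_GX2380 = (R_GX833/R_GX2380)²(T_GX833/T_GX2380)⁴ = (6.30)² × (0.910)⁴ = 27.22.
F_GX833/F_GX2380 = (L_GX833/L_GX2380)/(d_GX833/d_GX2380)² = 27.22 / (2.07)² = 6.352.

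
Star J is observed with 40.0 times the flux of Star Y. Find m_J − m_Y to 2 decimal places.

-4.01

m_J − m_Y = −2.5 log₁₀(F_J/F_Y) = −2.5 log₁₀(40.0) = −2.5 × (1.602) = -4.005.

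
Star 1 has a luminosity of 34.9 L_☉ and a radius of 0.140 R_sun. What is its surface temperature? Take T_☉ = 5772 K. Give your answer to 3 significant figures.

T/T_☉ = (L/L_☉)^(1/4) / (R/R_☉)^(1/2)
T = 5772 × (34.9)^(1/4) / √(0.140) = 5772 × 2.431 / 0.3742 = 3.749×10^4 K.

3.75×10^4 K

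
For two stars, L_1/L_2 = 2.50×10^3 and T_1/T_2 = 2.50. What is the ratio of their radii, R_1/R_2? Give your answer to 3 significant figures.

8.00

L ∝ R²T⁴ gives R ∝ √L / T², so
R_1/R_2 = √(2.50×10^3) / (2.50)² = 50.00 / 6.250 = 8.000.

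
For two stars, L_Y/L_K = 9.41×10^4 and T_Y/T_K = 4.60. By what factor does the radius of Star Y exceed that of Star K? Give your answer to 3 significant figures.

L ∝ R²T⁴ gives R ∝ √L / T², so
R_Y/R_K = √(9.41×10^4) / (4.60)² = 306.8 / 21.16 = 14.50.

14.5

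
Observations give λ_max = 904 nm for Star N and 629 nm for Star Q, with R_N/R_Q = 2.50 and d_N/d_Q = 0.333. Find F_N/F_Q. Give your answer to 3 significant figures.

13.2

Wien's law: T_N/T_Q = λ_Q/λ_N = 629/904 = 0.6958.
L_N/L_Q = (R_N/R_Q)²(T_N/T_Q)⁴ = (2.50)²(0.6958)⁴ = 1.465.
F_N/F_Q = (L_N/L_Q)/(d_N/d_Q)² = 1.465/(0.333)² = 13.21.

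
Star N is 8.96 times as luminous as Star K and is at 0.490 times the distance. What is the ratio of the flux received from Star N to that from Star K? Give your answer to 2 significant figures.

37

F = L/(4πd²), so F_N/F_K = (L_N/L_K) / (d_N/d_K)²
= 8.96 / (0.490)² = 8.96 / 0.2401 = 37.32.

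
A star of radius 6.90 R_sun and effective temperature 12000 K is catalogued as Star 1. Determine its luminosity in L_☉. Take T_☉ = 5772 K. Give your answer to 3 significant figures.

889 L_☉

L/L_☉ = (R/R_☉)² (T/T_☉)⁴ = (6.90)² × (12000/5772)⁴
       = 47.61 × (2.079)⁴ = 47.61 × 18.68 = 889.4.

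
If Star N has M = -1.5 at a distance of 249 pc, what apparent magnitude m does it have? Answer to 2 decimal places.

5.48

m = M + 5 log₁₀(d/10 pc) = -1.5 + 5 log₁₀(249/10)
  = -1.5 + 5 × 1.396 = -1.5 + 6.98 = 5.48.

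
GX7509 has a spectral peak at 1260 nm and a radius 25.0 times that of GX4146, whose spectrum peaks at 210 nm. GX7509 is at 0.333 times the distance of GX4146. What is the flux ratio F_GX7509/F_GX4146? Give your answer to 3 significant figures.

4.35

Wien's law: T_GX7509/T_GX4146 = λ_GX4146/λ_GX7509 = 210/1260 = 0.1667.
L_GX7509/L_GX4146 = (R_GX7509/R_GX4146)²(T_GX7509/T_GX4146)⁴ = (25.0)²(0.1667)⁴ = 0.4823.
F_GX7509/F_GX4146 = (L_GX7509/L_GX4146)/(d_GX7509/d_GX4146)² = 0.4823/(0.333)² = 4.349.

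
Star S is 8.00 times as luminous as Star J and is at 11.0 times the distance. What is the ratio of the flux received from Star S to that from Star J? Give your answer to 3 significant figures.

F = L/(4πd²), so F_S/F_J = (L_S/L_J) / (d_S/d_J)²
= 8.00 / (11.0)² = 8.00 / 121.0 = 0.06612.

0.0661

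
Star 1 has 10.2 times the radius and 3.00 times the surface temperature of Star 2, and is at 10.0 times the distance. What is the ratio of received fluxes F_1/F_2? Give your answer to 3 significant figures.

84.3

L_1/L_2 = (R_1/R_2)²(T_1/T_2)⁴ = (10.2)² × (3.00)⁴ = 8427.
F_1/F_2 = (L_1/L_2)/(d_1/d_2)² = 8427 / (10.0)² = 84.27.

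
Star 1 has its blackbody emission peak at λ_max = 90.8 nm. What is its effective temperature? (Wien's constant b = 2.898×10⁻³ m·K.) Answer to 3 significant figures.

3.19×10^4 K

T = b/λ_max = 2.898×10⁻³ / (90.8×10⁻⁹) = 3.192×10^4 K.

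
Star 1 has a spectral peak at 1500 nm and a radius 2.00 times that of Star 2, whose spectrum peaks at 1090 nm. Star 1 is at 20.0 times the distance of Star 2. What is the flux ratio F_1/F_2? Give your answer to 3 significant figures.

0.00279

Wien's law: T_1/T_2 = λ_2/λ_1 = 1090/1500 = 0.7267.
L_1/L_2 = (R_1/R_2)²(T_1/T_2)⁴ = (2.00)²(0.7267)⁴ = 1.115.
F_1/F_2 = (L_1/L_2)/(d_1/d_2)² = 1.115/(20.0)² = 0.002788.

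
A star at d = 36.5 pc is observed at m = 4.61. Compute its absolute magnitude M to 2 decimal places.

1.80

M = m − 5 log₁₀(d/10 pc) = 4.61 − 5 log₁₀(36.5/10)
  = 4.61 − 5 × 0.562 = 4.61 − 2.81 = 1.80.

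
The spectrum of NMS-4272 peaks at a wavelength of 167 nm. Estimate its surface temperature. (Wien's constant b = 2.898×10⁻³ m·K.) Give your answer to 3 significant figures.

1.74×10^4 K

T = b/λ_max = 2.898×10⁻³ / (167×10⁻⁹) = 1.735×10^4 K.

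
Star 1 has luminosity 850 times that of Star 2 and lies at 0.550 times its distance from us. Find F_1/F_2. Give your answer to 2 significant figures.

F = L/(4πd²), so F_1/F_2 = (L_1/L_2) / (d_1/d_2)²
= 850 / (0.550)² = 850 / 0.3025 = 2810.

2.8×10^3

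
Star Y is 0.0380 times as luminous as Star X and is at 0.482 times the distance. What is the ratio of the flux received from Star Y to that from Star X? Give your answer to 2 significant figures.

0.16

F = L/(4πd²), so F_Y/F_X = (L_Y/L_X) / (d_Y/d_X)²
= 0.0380 / (0.482)² = 0.0380 / 0.2323 = 0.1636.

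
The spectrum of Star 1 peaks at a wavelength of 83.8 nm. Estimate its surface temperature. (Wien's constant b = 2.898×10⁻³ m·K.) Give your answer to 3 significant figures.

T = b/λ_max = 2.898×10⁻³ / (83.8×10⁻⁹) = 3.458×10^4 K.

3.46×10^4 K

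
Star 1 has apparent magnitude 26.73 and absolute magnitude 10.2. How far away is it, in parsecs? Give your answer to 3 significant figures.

m − M = 5 log₁₀(d/10 pc)
26.73 − (10.2) = 16.53 = 5 log₁₀(d/10)
d = 10 × 10^(16.53/5) = 10 × 10^3.306 = 2.023×10^4 pc.

2.02×10^4 pc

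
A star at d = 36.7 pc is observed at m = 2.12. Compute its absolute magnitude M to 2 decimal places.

M = m − 5 log₁₀(d/10 pc) = 2.12 − 5 log₁₀(36.7/10)
  = 2.12 − 5 × 0.565 = 2.12 − 2.82 = -0.70.

-0.70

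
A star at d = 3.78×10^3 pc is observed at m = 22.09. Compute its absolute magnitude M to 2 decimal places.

M = m − 5 log₁₀(d/10 pc) = 22.09 − 5 log₁₀(3.78×10^3/10)
  = 22.09 − 5 × 2.577 = 22.09 − 12.89 = 9.20.

9.20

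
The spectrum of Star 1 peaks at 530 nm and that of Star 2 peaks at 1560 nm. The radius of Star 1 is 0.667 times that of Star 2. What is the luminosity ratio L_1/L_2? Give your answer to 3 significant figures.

33.4

Wien's law gives T ∝ 1/λ_max, so T_1/T_2 = λ_2/λ_1 = 1560/530 = 2.943.
Then L ∝ R²T⁴ gives L_1/L_2 = (0.667)² × (2.943)⁴ = 0.4449 × 75.06 = 33.39.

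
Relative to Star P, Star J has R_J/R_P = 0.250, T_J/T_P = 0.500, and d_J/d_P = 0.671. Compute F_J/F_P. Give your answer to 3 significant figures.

L_J/L_P = (R_J/R_P)²(T_J/T_P)⁴ = (0.250)² × (0.500)⁴ = 0.003906.
F_J/F_P = (L_J/L_P)/(d_J/d_P)² = 0.003906 / (0.671)² = 0.008676.

0.00868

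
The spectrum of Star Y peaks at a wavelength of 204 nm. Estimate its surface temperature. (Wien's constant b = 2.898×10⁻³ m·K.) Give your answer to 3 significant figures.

T = b/λ_max = 2.898×10⁻³ / (204×10⁻⁹) = 1.421×10^4 K.

1.42×10^4 K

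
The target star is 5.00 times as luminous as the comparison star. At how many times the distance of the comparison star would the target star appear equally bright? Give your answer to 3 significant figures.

2.24

Equal flux requires L_t/d_t² = L_c/d_c², so d_t/d_c = √(L_t/L_c)
= √(5.00) = 2.236.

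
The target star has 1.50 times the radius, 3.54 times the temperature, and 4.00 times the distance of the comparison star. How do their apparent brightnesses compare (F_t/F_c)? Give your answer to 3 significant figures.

22.1

L_t/L_c = (R_t/R_c)²(T_t/T_c)⁴ = (1.50)² × (3.54)⁴ = 353.3.
F_t/F_c = (L_t/L_c)/(d_t/d_c)² = 353.3 / (4.00)² = 22.08.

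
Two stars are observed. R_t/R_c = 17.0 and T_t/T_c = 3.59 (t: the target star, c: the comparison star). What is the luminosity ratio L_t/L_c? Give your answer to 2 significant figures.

4.8×10^4

From the Stefan–Boltzmann law, L ∝ R²T⁴, so
L_t/L_c = (R_t/R_c)² (T_t/T_c)⁴ = (17.0)² × (3.59)⁴ = 289.0 × 166.1 = 4.800×10^4.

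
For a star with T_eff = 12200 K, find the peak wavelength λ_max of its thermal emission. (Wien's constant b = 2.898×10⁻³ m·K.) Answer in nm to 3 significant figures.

λ_max = b/T = 2.898×10⁻³ / 12200 = 2.38×10^-7 m = 237.5 nm.

238 nm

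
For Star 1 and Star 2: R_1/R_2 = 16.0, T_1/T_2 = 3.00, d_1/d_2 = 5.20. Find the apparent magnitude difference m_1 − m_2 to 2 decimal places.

L_1/L_2 = (16.0)²(3.00)⁴ = 2.074×10^4.
F_1/F_2 = (L_1/L_2)/(d_1/d_2)² = 2.074×10^4/27.04 = 766.9.
m_1 − m_2 = −2.5 log₁₀(766.9) = -7.21.

-7.21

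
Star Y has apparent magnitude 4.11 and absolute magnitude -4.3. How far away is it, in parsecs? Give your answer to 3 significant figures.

481 pc

m − M = 5 log₁₀(d/10 pc)
4.11 − (-4.3) = 8.41 = 5 log₁₀(d/10)
d = 10 × 10^(8.41/5) = 10 × 10^1.682 = 480.8 pc.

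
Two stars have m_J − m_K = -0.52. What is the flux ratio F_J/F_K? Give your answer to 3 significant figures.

F_J/F_K = 10^(−(m_J − m_K)/2.5) = 10^(0.52/2.5) = 10^0.208 = 1.614.

1.61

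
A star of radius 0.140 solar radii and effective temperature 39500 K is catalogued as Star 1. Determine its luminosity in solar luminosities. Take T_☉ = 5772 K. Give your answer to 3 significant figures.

L/L_☉ = (R/R_☉)² (T/T_☉)⁴ = (0.140)² × (39500/5772)⁴
       = 0.01960 × (6.843)⁴ = 0.01960 × 2193 = 42.99.

43.0 solar luminosities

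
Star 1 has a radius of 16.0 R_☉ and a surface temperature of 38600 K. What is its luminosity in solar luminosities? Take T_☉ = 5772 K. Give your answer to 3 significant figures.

L/L_☉ = (R/R_☉)² (T/T_☉)⁴ = (16.0)² × (38600/5772)⁴
       = 256.0 × (6.687)⁴ = 256.0 × 2000 = 5.120×10^5.

5.12×10^5 solar luminosities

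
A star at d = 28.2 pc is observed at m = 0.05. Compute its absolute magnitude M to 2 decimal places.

M = m − 5 log₁₀(d/10 pc) = 0.05 − 5 log₁₀(28.2/10)
  = 0.05 − 5 × 0.450 = 0.05 − 2.25 = -2.20.

-2.20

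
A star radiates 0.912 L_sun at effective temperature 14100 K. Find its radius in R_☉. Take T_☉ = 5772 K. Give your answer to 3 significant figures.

R/R_☉ = √(L/L_☉) / (T/T_☉)² = √(0.912) / (2.443)²
       = 0.9550 / 5.967 = 0.1600.

0.160 R_☉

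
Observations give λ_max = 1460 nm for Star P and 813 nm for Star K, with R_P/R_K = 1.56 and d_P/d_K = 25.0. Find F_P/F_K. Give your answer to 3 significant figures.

3.74×10^-4

Wien's law: T_P/T_K = λ_K/λ_P = 813/1460 = 0.5568.
L_P/L_K = (R_P/R_K)²(T_P/T_K)⁴ = (1.56)²(0.5568)⁴ = 0.2340.
F_P/F_K = (L_P/L_K)/(d_P/d_K)² = 0.2340/(25.0)² = 3.744×10^-4.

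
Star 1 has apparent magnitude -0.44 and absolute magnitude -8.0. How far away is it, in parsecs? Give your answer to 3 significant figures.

m − M = 5 log₁₀(d/10 pc)
-0.44 − (-8.0) = 7.56 = 5 log₁₀(d/10)
d = 10 × 10^(7.56/5) = 10 × 10^1.512 = 325.1 pc.

325 pc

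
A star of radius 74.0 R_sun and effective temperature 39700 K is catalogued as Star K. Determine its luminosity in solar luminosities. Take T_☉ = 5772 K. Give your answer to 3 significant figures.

L/L_☉ = (R/R_☉)² (T/T_☉)⁴ = (74.0)² × (39700/5772)⁴
       = 5476 × (6.878)⁴ = 5476 × 2238 = 1.226×10^7.

1.23×10^7 solar luminosities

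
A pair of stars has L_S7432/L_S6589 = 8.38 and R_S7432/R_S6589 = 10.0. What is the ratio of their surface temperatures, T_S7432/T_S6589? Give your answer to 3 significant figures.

L ∝ R²T⁴ gives T ∝ (L/R²)^(1/4), so
T_S7432/T_S6589 = (8.38 / 10.0²)^(1/4) = (0.08380)^(1/4) = 0.5380.

0.538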